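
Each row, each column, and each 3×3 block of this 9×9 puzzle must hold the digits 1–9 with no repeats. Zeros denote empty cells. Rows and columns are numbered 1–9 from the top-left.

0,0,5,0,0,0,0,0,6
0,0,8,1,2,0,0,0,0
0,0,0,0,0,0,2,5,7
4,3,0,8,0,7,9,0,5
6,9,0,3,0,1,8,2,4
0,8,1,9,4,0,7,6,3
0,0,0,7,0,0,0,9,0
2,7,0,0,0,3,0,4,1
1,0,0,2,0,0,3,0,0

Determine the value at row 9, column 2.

5

row 1, column 4 = 4: row 1 has {5,6}; col 4 has {1,2,3,7,8,9}; box has {1,2} → only 4 remains.
row 1, column 7 = 1: row 1 has {4,5,6}; col 7 has {2,3,7,8,9}; box has {2,5,6,7} → only 1 remains.
row 2, column 7 = 4: row 2 has {1,2,8}; col 7 has {1,2,3,7,8,9}; box has {1,2,5,6,7} → only 4 remains.
row 2, column 8 = 3: row 2 has {1,2,4,8}; col 8 has {2,4,5,6,9}; box has {1,2,4,5,6,7} → only 3 remains.
row 2, column 9 = 9: row 2 has {1,2,3,4,8}; col 9 has {1,3,4,5,6,7}; box has {1,2,3,4,5,6,7} → only 9 remains.
row 3, column 4 = 6: row 3 has {2,5,7}; col 4 has {1,2,3,4,7,8,9}; box has {1,2,4} → only 6 remains.
row 4, column 3 = 2: row 4 has {3,4,5,7,8,9}; col 3 has {1,5,8}; box has {1,3,4,6,8,9} → only 2 remains.
row 4, column 5 = 6: row 4 has {2,3,4,5,7,8,9}; col 5 has {2,4}; box has {1,3,4,7,8,9} → only 6 remains.
row 4, column 8 = 1: row 4 has {2,3,4,5,6,7,8,9}; col 8 has {2,3,4,5,6,9}; box has {2,3,4,5,6,7,8,9} → only 1 remains.
row 5, column 3 = 7: row 5 has {1,2,3,4,6,8,9}; col 3 has {1,2,5,8}; box has {1,2,3,4,6,8,9} → only 7 remains.
row 5, column 5 = 5: row 5 has {1,2,3,4,6,7,8,9}; col 5 has {2,4,6}; box has {1,3,4,6,7,8,9} → only 5 remains.
row 6, column 1 = 5: row 6 has {1,3,4,6,7,8,9}; col 1 has {1,2,4,6}; box has {1,2,3,4,6,7,8,9} → only 5 remains.
row 6, column 6 = 2: row 6 has {1,3,4,5,6,7,8,9}; col 6 has {1,3,7}; box has {1,3,4,5,6,7,8,9} → only 2 remains.
row 8, column 4 = 5: row 8 has {1,2,3,4,7}; col 4 has {1,2,3,4,6,7,8,9}; box has {2,3,7} → only 5 remains.
row 8, column 7 = 6: row 8 has {1,2,3,4,5,7}; col 7 has {1,2,3,4,7,8,9}; box has {1,3,4,9} → only 6 remains.
row 9, column 9 = 8: row 9 has {1,2,3}; col 9 has {1,3,4,5,6,7,9}; box has {1,3,4,6,9} → only 8 remains.
row 1, column 2 = 2: row 1 has {1,4,5,6}; col 2 has {3,7,8,9}; box has {5,8} → only 2 remains.
row 1, column 8 = 8: row 1 has {1,2,4,5,6}; col 8 has {1,2,3,4,5,6,9}; box has {1,2,3,4,5,6,7,9} → only 8 remains.
row 2, column 1 = 7: row 2 has {1,2,3,4,8,9}; col 1 has {1,2,4,5,6}; box has {2,5,8} → only 7 remains.
row 2, column 2 = 6: row 2 has {1,2,3,4,7,8,9}; col 2 has {2,3,7,8,9}; box has {2,5,7,8} → only 6 remains.
row 2, column 6 = 5: row 2 has {1,2,3,4,6,7,8,9}; col 6 has {1,2,3,7}; box has {1,2,4,6} → only 5 remains.
row 7, column 7 = 5: row 7 has {7,9}; col 7 has {1,2,3,4,6,7,8,9}; box has {1,3,4,6,8,9} → only 5 remains.
row 7, column 9 = 2: row 7 has {5,7,9}; col 9 has {1,3,4,5,6,7,8,9}; box has {1,3,4,5,6,8,9} → only 2 remains.
row 8, column 3 = 9: row 8 has {1,2,3,4,5,6,7}; col 3 has {1,2,5,7,8}; box has {1,2,7} → only 9 remains.
row 8, column 5 = 8: row 8 has {1,2,3,4,5,6,7,9}; col 5 has {2,4,5,6}; box has {2,3,5,7} → only 8 remains.
row 9, column 5 = 9: row 9 has {1,2,3,8}; col 5 has {2,4,5,6,8}; box has {2,3,5,7,8} → only 9 remains.
row 9, column 8 = 7: row 9 has {1,2,3,8,9}; col 8 has {1,2,3,4,5,6,8,9}; box has {1,2,3,4,5,6,8,9} → only 7 remains.
row 1, column 6 = 9: row 1 has {1,2,4,5,6,8}; col 6 has {1,2,3,5,7}; box has {1,2,4,5,6} → only 9 remains.
row 3, column 5 = 3: row 3 has {2,5,6,7}; col 5 has {2,4,5,6,8,9}; box has {1,2,4,5,6,9} → only 3 remains.
row 3, column 6 = 8: row 3 has {2,3,5,6,7}; col 6 has {1,2,3,5,7,9}; box has {1,2,3,4,5,6,9} → only 8 remains.
row 7, column 2 = 4: row 7 has {2,5,7,9}; col 2 has {2,3,6,7,8,9}; box has {1,2,7,9} → only 4 remains.
row 7, column 5 = 1: row 7 has {2,4,5,7,9}; col 5 has {2,3,4,5,6,8,9}; box has {2,3,5,7,8,9} → only 1 remains.
row 7, column 6 = 6: row 7 has {1,2,4,5,7,9}; col 6 has {1,2,3,5,7,8,9}; box has {1,2,3,5,7,8,9} → only 6 remains.
row 9, column 2 = 5: row 9 has {1,2,3,7,8,9}; col 2 has {2,3,4,6,7,8,9}; box has {1,2,4,7,9} → only 5 remains.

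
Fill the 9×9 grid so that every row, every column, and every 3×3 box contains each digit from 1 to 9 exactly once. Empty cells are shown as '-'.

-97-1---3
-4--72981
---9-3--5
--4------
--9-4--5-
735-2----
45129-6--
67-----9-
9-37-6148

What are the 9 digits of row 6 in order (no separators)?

735629814

R2C3 = 6: row 2 has {1,2,4,7,8,9}; col 3 has {1,3,4,5,7,9}; box has {4,7,9} → only 6 remains.
R2C4 = 5: row 2 has {1,2,4,6,7,8,9}; col 4 has {2,7,9}; box has {1,2,3,7,9} → only 5 remains.
R7C6 = 8: row 7 has {1,2,4,5,6,9}; col 6 has {2,3,6}; box has {2,6,7,9} → only 8 remains.
R7C9 = 7: row 7 has {1,2,4,5,6,8,9}; col 9 has {1,3,5,8}; box has {1,4,6,8,9} → only 7 remains.
R8C9 = 2: row 8 has {6,7,9}; col 9 has {1,3,5,7,8}; box has {1,4,6,7,8,9} → only 2 remains.
R9C2 = 2: row 9 has {1,3,4,6,7,8,9}; col 2 has {3,4,5,7,9}; box has {1,3,4,5,6,7,9} → only 2 remains.
R9C5 = 5: row 9 has {1,2,3,4,6,7,8,9}; col 5 has {1,2,4,7,9}; box has {2,6,7,8,9} → only 5 remains.
R1C6 = 4: row 1 has {1,3,7,9}; col 6 has {2,3,6,8}; box has {1,2,3,5,7,9} → only 4 remains.
R1C7 = 2: row 1 has {1,3,4,7,9}; col 7 has {1,6,9}; box has {1,3,5,8,9} → only 2 remains.
R1C8 = 6: row 1 has {1,2,3,4,7,9}; col 8 has {4,5,8,9}; box has {1,2,3,5,8,9} → only 6 remains.
R2C1 = 3: row 2 has {1,2,4,5,6,7,8,9}; col 1 has {4,6,7,9}; box has {4,6,7,9} → only 3 remains.
R3C8 = 7: row 3 has {3,5,9}; col 8 has {4,5,6,8,9}; box has {1,2,3,5,6,8,9} → only 7 remains.
R5C9 = 6: row 5 has {4,5,9}; col 9 has {1,2,3,5,7,8}; box has {5} → only 6 remains.
R6C8 = 1: row 6 has {2,3,5,7}; col 8 has {4,5,6,7,8,9}; box has {5,6} → only 1 remains.
R7C8 = 3: row 7 has {1,2,4,5,6,7,8,9}; col 8 has {1,4,5,6,7,8,9}; box has {1,2,4,6,7,8,9} → only 3 remains.
R8C3 = 8: row 8 has {2,6,7,9}; col 3 has {1,3,4,5,6,7,9}; box has {1,2,3,4,5,6,7,9} → only 8 remains.
R8C5 = 3: row 8 has {2,6,7,8,9}; col 5 has {1,2,4,5,7,9}; box has {2,5,6,7,8,9} → only 3 remains.
R8C6 = 1: row 8 has {2,3,6,7,8,9}; col 6 has {2,3,4,6,8}; box has {2,3,5,6,7,8,9} → only 1 remains.
R8C7 = 5: row 8 has {1,2,3,6,7,8,9}; col 7 has {1,2,6,9}; box has {1,2,3,4,6,7,8,9} → only 5 remains.
R1C4 = 8: row 1 has {1,2,3,4,6,7,9}; col 4 has {2,5,7,9}; box has {1,2,3,4,5,7,9} → only 8 remains.
R3C3 = 2: row 3 has {3,5,7,9}; col 3 has {1,3,4,5,6,7,8,9}; box has {3,4,6,7,9} → only 2 remains.
R3C5 = 6: row 3 has {2,3,5,7,9}; col 5 has {1,2,3,4,5,7,9}; box has {1,2,3,4,5,7,8,9} → only 6 remains.
R3C7 = 4: row 3 has {2,3,5,6,7,9}; col 7 has {1,2,5,6,9}; box has {1,2,3,5,6,7,8,9} → only 4 remains.
R4C5 = 8: row 4 has {4}; col 5 has {1,2,3,4,5,6,7,9}; box has {2,4} → only 8 remains.
R4C8 = 2: row 4 has {4,8}; col 8 has {1,3,4,5,6,7,8,9}; box has {1,5,6} → only 2 remains.
R4C9 = 9: row 4 has {2,4,8}; col 9 has {1,2,3,5,6,7,8}; box has {1,2,5,6} → only 9 remains.
R5C6 = 7: row 5 has {4,5,6,9}; col 6 has {1,2,3,4,6,8}; box has {2,4,8} → only 7 remains.
R6C4 = 6: row 6 has {1,2,3,5,7}; col 4 has {2,5,7,8,9}; box has {2,4,7,8} → only 6 remains.
R6C6 = 9: row 6 has {1,2,3,5,6,7}; col 6 has {1,2,3,4,6,7,8}; box has {2,4,6,7,8} → only 9 remains.
R6C7 = 8: row 6 has {1,2,3,5,6,7,9}; col 7 has {1,2,4,5,6,9}; box has {1,2,5,6,9} → only 8 remains.
R6C9 = 4: row 6 has {1,2,3,5,6,7,8,9}; col 9 has {1,2,3,5,6,7,8,9}; box has {1,2,5,6,8,9} → only 4 remains.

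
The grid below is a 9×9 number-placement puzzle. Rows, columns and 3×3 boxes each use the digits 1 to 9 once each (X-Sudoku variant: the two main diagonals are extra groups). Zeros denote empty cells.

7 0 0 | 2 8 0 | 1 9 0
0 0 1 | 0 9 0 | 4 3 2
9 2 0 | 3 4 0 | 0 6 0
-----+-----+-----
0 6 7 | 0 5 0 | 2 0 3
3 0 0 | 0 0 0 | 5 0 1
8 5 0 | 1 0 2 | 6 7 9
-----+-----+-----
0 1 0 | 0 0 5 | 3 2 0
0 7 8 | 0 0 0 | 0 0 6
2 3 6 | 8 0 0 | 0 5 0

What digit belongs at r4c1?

r1c2 = 4: row 1 has {1,2,7,8,9}; col 2 has {1,2,3,5,6,7}; box has {1,2,7,9} → only 4 remains.
r1c6 = 6: row 1 has {1,2,4,7,8,9}; col 6 has {2,5}; box has {2,3,4,8,9} → only 6 remains.
r1c9 = 5: row 1 has {1,2,4,6,7,8,9}; col 9 has {1,2,3,6,9}; box has {1,2,3,4,6,9}; anti-diagonal has {1,2,3,7} → only 5 remains.
r2c2 = 8: row 2 has {1,2,3,4,9}; col 2 has {1,2,3,4,5,6,7}; box has {1,2,4,7,9}; main diagonal has {2,3,7} → only 8 remains.
r2c6 = 7: row 2 has {1,2,3,4,8,9}; col 6 has {2,5,6}; box has {2,3,4,6,8,9} → only 7 remains.
r3c3 = 5: row 3 has {2,3,4,6,9}; col 3 has {1,6,7,8}; box has {1,2,4,7,8,9}; main diagonal has {2,3,7,8} → only 5 remains.
r3c6 = 1: row 3 has {2,3,4,5,6,9}; col 6 has {2,5,6,7}; box has {2,3,4,6,7,8,9} → only 1 remains.
r3c7 = 8: row 3 has {1,2,3,4,5,6,9}; col 7 has {1,2,3,4,5,6}; box has {1,2,3,4,5,6,9}; anti-diagonal has {1,2,3,5,7} → only 8 remains.
r3c9 = 7: row 3 has {1,2,3,4,5,6,8,9}; col 9 has {1,2,3,5,6,9}; box has {1,2,3,4,5,6,8,9} → only 7 remains.
r5c2 = 9: row 5 has {1,3,5}; col 2 has {1,2,3,4,5,6,7,8}; box has {3,5,6,7,8} → only 9 remains.
r5c5 = 6: row 5 has {1,3,5,9}; col 5 has {4,5,8,9}; box has {1,2,5}; main diagonal has {2,3,5,7,8}; anti-diagonal has {1,2,3,5,7,8} → only 6 remains.
r6c3 = 4: row 6 has {1,2,5,6,7,8,9}; col 3 has {1,5,6,7,8}; box has {3,5,6,7,8,9} → only 4 remains.
r6c5 = 3: row 6 has {1,2,4,5,6,7,8,9}; col 5 has {4,5,6,8,9}; box has {1,2,5,6} → only 3 remains.
r7c1 = 4: row 7 has {1,2,3,5}; col 1 has {2,3,7,8,9}; box has {1,2,3,6,7,8} → only 4 remains.
r7c3 = 9: row 7 has {1,2,3,4,5}; col 3 has {1,4,5,6,7,8}; box has {1,2,3,4,6,7,8}; anti-diagonal has {1,2,3,5,6,7,8} → only 9 remains.
r7c5 = 7: row 7 has {1,2,3,4,5,9}; col 5 has {3,4,5,6,8,9}; box has {5,8} → only 7 remains.
r7c9 = 8: row 7 has {1,2,3,4,5,7,9}; col 9 has {1,2,3,5,6,7,9}; box has {2,3,5,6} → only 8 remains.
r8c1 = 5: row 8 has {6,7,8}; col 1 has {2,3,4,7,8,9}; box has {1,2,3,4,6,7,8,9} → only 5 remains.
r8c7 = 9: row 8 has {5,6,7,8}; col 7 has {1,2,3,4,5,6,8}; box has {2,3,5,6,8} → only 9 remains.
r9c5 = 1: row 9 has {2,3,5,6,8}; col 5 has {3,4,5,6,7,8,9}; box has {5,7,8} → only 1 remains.
r9c7 = 7: row 9 has {1,2,3,5,6,8}; col 7 has {1,2,3,4,5,6,8,9}; box has {2,3,5,6,8,9} → only 7 remains.
r9c9 = 4: row 9 has {1,2,3,5,6,7,8}; col 9 has {1,2,3,5,6,7,8,9}; box has {2,3,5,6,7,8,9}; main diagonal has {2,3,5,6,7,8} → only 4 remains.
r1c3 = 3: row 1 has {1,2,4,5,6,7,8,9}; col 3 has {1,4,5,6,7,8,9}; box has {1,2,4,5,7,8,9} → only 3 remains.
r2c1 = 6: row 2 has {1,2,3,4,7,8,9}; col 1 has {2,3,4,5,7,8,9}; box has {1,2,3,4,5,7,8,9} → only 6 remains.
r2c4 = 5: row 2 has {1,2,3,4,6,7,8,9}; col 4 has {1,2,3,8}; box has {1,2,3,4,6,7,8,9} → only 5 remains.
r4c1 = 1: row 4 has {2,3,5,6,7}; col 1 has {2,3,4,5,6,7,8,9}; box has {3,4,5,6,7,8,9} → only 1 remains.

1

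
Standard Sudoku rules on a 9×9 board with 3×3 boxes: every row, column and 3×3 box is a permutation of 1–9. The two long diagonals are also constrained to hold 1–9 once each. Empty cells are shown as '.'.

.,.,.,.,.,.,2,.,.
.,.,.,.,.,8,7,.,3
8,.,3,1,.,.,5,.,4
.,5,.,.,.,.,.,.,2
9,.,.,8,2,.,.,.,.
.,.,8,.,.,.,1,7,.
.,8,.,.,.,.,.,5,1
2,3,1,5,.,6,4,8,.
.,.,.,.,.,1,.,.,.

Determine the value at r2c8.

r1c9 = 8 (hidden single in row 1).
r4c7 = 8 (hidden single in row 4).
r5c2 = 1 (hidden single in row 5).
r4c5 = 1 (hidden single in row 4).
r6c2 = 2 (hidden single in row 6).
r3c6 = 2 (hidden single in row 3).
r2c3 = 2 (hidden single in row 2).
r7c4 = 2 (hidden single in row 7).
r9c8 = 2 (hidden single in row 9).
r9c3 = 5 (hidden single in row 9).
r9c5 = 8 (hidden single in row 9).
r9c7 = 3 (hidden single in box 9).
r5c7 = 6 (sole candidate).
r5c9 = 5 (sole candidate).
r6c9 = 9 (sole candidate).
r7c7 = 9 (sole candidate).
r8c9 = 7 (sole candidate).
r9c9 = 6 (sole candidate).
r2c2 = 4 (sole candidate).
r4c4 = 7 (sole candidate).
r6c6 = 5 (sole candidate).
r8c5 = 9 (sole candidate).
r9c4 = 4 (sole candidate).
r1c1 = 1 (sole candidate).
r6c4 = 6 (sole candidate).
r9c1 = 7 (sole candidate).
r9c2 = 9 (sole candidate).
r2c4 = 9 (sole candidate).
r2c8 = 1: row 2 has {2,3,4,7,8,9}; col 8 has {2,5,7,8}; box has {2,3,4,5,7,8}; anti-diagonal has {2,3,5,6,7,8} → only 1 remains.

1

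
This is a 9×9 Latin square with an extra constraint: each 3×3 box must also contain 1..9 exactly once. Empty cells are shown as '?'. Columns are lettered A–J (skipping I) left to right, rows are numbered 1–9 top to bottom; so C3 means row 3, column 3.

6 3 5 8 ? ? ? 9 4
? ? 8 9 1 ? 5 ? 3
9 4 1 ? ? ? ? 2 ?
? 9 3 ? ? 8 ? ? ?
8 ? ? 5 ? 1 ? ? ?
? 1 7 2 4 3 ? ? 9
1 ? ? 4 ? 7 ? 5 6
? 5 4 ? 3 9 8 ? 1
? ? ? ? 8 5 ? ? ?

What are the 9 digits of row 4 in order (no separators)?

F1 = 2 (sole candidate).
F3 = 6 (sole candidate).
G3 = 7 (sole candidate).
J3 = 8 (sole candidate).
A6 = 5 (sole candidate).
G6 = 6 (sole candidate).
H6 = 8 (sole candidate).
E7 = 2 (sole candidate).
D8 = 6 (sole candidate).
H8 = 7 (sole candidate).
D9 = 1 (sole candidate).
J9 = 2 (sole candidate).
E1 = 7 (sole candidate).
G1 = 1 (sole candidate).
F2 = 4 (sole candidate).
H2 = 6 (sole candidate).
D3 = 3 (sole candidate).
E3 = 5 (sole candidate).
D4 = 7: row 4 has {3,8,9}; col 4 has {1,2,3,4,5,6,8,9}; box has {1,2,3,4,5,8} → only 7 remains.
E4 = 6: row 4 has {3,7,8,9}; col 5 has {1,2,3,4,5,7,8}; box has {1,2,3,4,5,7,8} → only 6 remains.
J4 = 5: row 4 has {3,6,7,8,9}; col 9 has {1,2,3,4,6,8,9}; box has {6,8,9} → only 5 remains.
E5 = 9 (sole candidate).
J5 = 7 (sole candidate).
B7 = 8 (sole candidate).
C7 = 9 (sole candidate).
G7 = 3 (sole candidate).
A8 = 2 (sole candidate).
C9 = 6 (sole candidate).
H9 = 4 (sole candidate).
A2 = 7 (sole candidate).
B2 = 2 (sole candidate).
A4 = 4: row 4 has {3,5,6,7,8,9}; col 1 has {1,2,5,6,7,8,9}; box has {1,3,5,7,8,9} → only 4 remains.
G4 = 2: row 4 has {3,4,5,6,7,8,9}; col 7 has {1,3,5,6,7,8}; box has {5,6,7,8,9} → only 2 remains.
H4 = 1: row 4 has {2,3,4,5,6,7,8,9}; col 8 has {2,4,5,6,7,8,9}; box has {2,5,6,7,8,9} → only 1 remains.

493768215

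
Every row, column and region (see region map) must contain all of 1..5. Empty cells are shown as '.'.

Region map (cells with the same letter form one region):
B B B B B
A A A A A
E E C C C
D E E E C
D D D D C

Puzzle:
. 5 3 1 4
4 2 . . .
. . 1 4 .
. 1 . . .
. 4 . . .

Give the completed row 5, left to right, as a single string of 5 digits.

row 1, column 1 = 2 (sole candidate).
row 2, column 3 = 5 (sole candidate).
row 2, column 4 = 3 (sole candidate).
row 2, column 5 = 1 (sole candidate).
row 3, column 2 = 3 (sole candidate).
row 5, column 3 = 2: row 5 has {4}; col 3 has {1,3,5}; region has {4} → only 2 remains.
row 5, column 4 = 5: row 5 has {2,4}; col 4 has {1,3,4}; region has {2,4} → only 5 remains.
row 5, column 5 = 3: row 5 has {2,4,5}; col 5 has {1,4}; region has {1,4} → only 3 remains.
row 3, column 1 = 5 (sole candidate).
row 3, column 5 = 2 (sole candidate).
row 4, column 1 = 3 (sole candidate).
row 4, column 3 = 4 (sole candidate).
row 4, column 4 = 2 (sole candidate).
row 4, column 5 = 5 (sole candidate).
row 5, column 1 = 1: row 5 has {2,3,4,5}; col 1 has {2,3,4,5}; region has {2,3,4,5} → only 1 remains.

14253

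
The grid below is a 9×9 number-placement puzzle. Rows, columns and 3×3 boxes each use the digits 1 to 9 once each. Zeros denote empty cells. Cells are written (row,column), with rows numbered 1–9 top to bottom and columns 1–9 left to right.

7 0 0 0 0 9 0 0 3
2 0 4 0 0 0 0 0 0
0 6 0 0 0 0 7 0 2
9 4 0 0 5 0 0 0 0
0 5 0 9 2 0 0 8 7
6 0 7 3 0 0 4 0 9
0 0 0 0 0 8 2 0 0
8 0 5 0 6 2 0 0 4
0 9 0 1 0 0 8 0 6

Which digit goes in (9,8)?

7

(4,9) = 1 (sole candidate).
(6,6) = 1 (sole candidate).
(7,9) = 5 (sole candidate).
(8,4) = 7 (sole candidate).
(2,9) = 8 (sole candidate).
(6,5) = 8 (sole candidate).
(7,4) = 4 (sole candidate).
(9,5) = 3 (sole candidate).
(9,6) = 5 (sole candidate).
(9,8) = 7: row 9 has {1,3,5,6,8,9}; col 8 has {8}; box has {2,4,5,6,8} → only 7 remains.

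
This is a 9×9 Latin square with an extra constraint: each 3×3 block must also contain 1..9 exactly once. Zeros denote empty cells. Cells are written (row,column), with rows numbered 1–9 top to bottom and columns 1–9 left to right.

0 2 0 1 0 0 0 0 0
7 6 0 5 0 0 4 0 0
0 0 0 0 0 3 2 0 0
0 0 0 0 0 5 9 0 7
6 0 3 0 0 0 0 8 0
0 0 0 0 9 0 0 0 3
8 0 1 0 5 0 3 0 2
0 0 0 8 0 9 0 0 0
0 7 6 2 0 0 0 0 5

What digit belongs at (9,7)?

8

(2,8) = 3 (hidden single in row 2).
(1,1) = 3 (hidden single in row 1).
(2,9) = 1 (hidden single in row 2).
(5,9) = 4 (sole candidate).
(8,9) = 6 (sole candidate).
(5,4) = 7 (sole candidate).
(2,3) = 9 (hidden single in row 2).
(5,2) = 9 (hidden single in row 5).
(7,2) = 4 (sole candidate).
(7,4) = 6 (sole candidate).
(7,6) = 7 (sole candidate).
(7,8) = 9 (sole candidate).
(9,1) = 9 (sole candidate).
(6,4) = 4 (sole candidate).
(3,4) = 9 (sole candidate).
(3,9) = 8 (sole candidate).
(4,4) = 3 (sole candidate).
(1,9) = 9 (sole candidate).
(5,7) = 5 (hidden single in row 5).
(6,3) = 7 (hidden single in row 6).
(9,7) = 8: in row 9, 8 can only go here (every other open cell in that row sees an 8).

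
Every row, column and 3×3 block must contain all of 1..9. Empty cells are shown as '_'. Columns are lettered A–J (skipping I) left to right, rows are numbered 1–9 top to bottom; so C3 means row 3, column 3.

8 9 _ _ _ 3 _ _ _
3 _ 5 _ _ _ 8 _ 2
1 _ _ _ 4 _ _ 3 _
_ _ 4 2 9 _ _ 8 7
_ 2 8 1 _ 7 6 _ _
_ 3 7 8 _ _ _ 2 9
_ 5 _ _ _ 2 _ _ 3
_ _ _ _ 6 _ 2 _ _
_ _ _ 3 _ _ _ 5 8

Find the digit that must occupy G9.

H5 = 4 (sole candidate).
J5 = 5 (sole candidate).
E6 = 5 (sole candidate).
G6 = 1 (sole candidate).
J3 = 6 (sole candidate).
F4 = 6 (sole candidate).
G4 = 3 (sole candidate).
A5 = 9 (sole candidate).
E5 = 3 (sole candidate).
A6 = 6 (sole candidate).
F6 = 4 (sole candidate).
B3 = 7 (sole candidate).
C3 = 2 (sole candidate).
A4 = 5 (sole candidate).
B4 = 1 (sole candidate).
C1 = 6 (sole candidate).
B2 = 4 (sole candidate).
B8 = 8 (sole candidate).
B9 = 6 (sole candidate).
E1 = 2 (hidden single in row 1).
D2 = 6 (hidden single in row 2).
F3 = 8 (hidden single in row 3).
H7 = 6 (hidden single in row 7).
E7 = 8 (hidden single in row 7).
C7 = 1 (hidden single in row 7).
C9 = 9 (sole candidate).
F9 = 1 (sole candidate).
F2 = 9 (sole candidate).
D3 = 5 (sole candidate).
G3 = 9 (sole candidate).
C8 = 3 (sole candidate).
F8 = 5 (sole candidate).
E9 = 7 (sole candidate).
G9 = 4: row 9 has {1,3,5,6,7,8,9}; col 7 has {1,2,3,6,8,9}; box has {2,3,5,6,8} → only 4 remains.

4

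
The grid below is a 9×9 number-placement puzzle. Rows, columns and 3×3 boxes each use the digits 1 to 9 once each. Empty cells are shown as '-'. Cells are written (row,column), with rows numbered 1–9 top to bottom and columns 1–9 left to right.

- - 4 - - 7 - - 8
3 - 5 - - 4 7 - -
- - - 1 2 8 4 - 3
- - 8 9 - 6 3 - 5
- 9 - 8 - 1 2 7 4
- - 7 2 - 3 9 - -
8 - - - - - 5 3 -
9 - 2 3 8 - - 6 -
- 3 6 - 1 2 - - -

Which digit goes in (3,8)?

(2,4) = 6: row 2 has {3,4,5,7}; col 4 has {1,2,3,8,9}; box has {1,2,4,7,8} → only 6 remains.
(2,5) = 9: row 2 has {3,4,5,6,7}; col 5 has {1,2,8}; box has {1,2,4,6,7,8} → only 9 remains.
(3,3) = 9: row 3 has {1,2,3,4,8}; col 3 has {2,4,5,6,7,8}; box has {3,4,5} → only 9 remains.
(3,8) = 5: row 3 has {1,2,3,4,8,9}; col 8 has {3,6,7}; box has {3,4,7,8} → only 5 remains.

5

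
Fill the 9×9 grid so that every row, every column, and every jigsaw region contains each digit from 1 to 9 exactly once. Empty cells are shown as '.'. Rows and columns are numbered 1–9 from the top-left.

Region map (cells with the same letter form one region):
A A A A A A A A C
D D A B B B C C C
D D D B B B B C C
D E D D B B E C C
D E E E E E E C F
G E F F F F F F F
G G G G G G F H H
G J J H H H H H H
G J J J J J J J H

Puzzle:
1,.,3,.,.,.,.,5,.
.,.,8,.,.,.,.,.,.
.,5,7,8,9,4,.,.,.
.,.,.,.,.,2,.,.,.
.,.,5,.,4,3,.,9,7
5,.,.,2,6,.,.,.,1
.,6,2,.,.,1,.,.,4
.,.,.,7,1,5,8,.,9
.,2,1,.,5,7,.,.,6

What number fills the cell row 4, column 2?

9

row 2, column 6 = 6 (sole candidate).
row 7, column 8 = 3 (sole candidate).
row 8, column 8 = 2 (sole candidate).
row 1, column 6 = 9 (sole candidate).
row 6, column 6 = 8 (sole candidate).
row 6, column 8 = 4 (sole candidate).
row 7, column 4 = 9 (sole candidate).
row 7, column 7 = 5 (sole candidate).
row 9, column 8 = 8 (sole candidate).
row 6, column 3 = 9 (sole candidate).
row 6, column 7 = 3 (sole candidate).
row 3, column 7 = 1 (sole candidate).
row 3, column 8 = 6 (sole candidate).
row 6, column 2 = 7 (sole candidate).
row 1, column 2 = 4 (sole candidate).
row 1, column 4 = 6 (sole candidate).
row 5, column 4 = 1 (sole candidate).
row 8, column 2 = 3 (sole candidate).
row 9, column 4 = 4 (sole candidate).
row 9, column 7 = 9 (sole candidate).
row 4, column 4 = 3 (sole candidate).
row 4, column 5 = 7 (sole candidate).
row 4, column 7 = 6 (sole candidate).
row 4, column 8 = 1 (sole candidate).
row 5, column 2 = 8 (sole candidate).
row 5, column 7 = 2 (sole candidate).
row 7, column 5 = 8 (sole candidate).
row 8, column 1 = 4 (sole candidate).
row 8, column 3 = 6 (sole candidate).
row 9, column 1 = 3 (sole candidate).
row 1, column 5 = 2 (sole candidate).
row 1, column 7 = 7 (sole candidate).
row 1, column 9 = 8 (sole candidate).
row 2, column 4 = 5 (sole candidate).
row 2, column 5 = 3 (sole candidate).
row 2, column 7 = 4 (sole candidate).
row 2, column 8 = 7 (sole candidate).
row 2, column 9 = 2 (sole candidate).
row 3, column 1 = 2 (sole candidate).
row 3, column 9 = 3 (sole candidate).
row 4, column 2 = 9: row 4 has {1,2,3,6,7}; col 2 has {2,3,4,5,6,7,8}; region has {1,2,3,4,5,6,7,8} → only 9 remains.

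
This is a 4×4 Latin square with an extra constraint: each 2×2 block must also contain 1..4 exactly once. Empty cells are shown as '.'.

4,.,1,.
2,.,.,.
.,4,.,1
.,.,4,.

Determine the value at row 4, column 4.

row 1, column 2 = 3: row 1 has {1,4}; col 2 has {4}; box has {2,4} → only 3 remains.
row 1, column 4 = 2: row 1 has {1,3,4}; col 4 has {1}; box has {1} → only 2 remains.
row 2, column 2 = 1: row 2 has {2}; col 2 has {3,4}; box has {2,3,4} → only 1 remains.
row 2, column 3 = 3: row 2 has {1,2}; col 3 has {1,4}; box has {1,2} → only 3 remains.
row 2, column 4 = 4: row 2 has {1,2,3}; col 4 has {1,2}; box has {1,2,3} → only 4 remains.
row 3, column 1 = 3: row 3 has {1,4}; col 1 has {2,4}; box has {4} → only 3 remains.
row 3, column 3 = 2: row 3 has {1,3,4}; col 3 has {1,3,4}; box has {1,4} → only 2 remains.
row 4, column 1 = 1: row 4 has {4}; col 1 has {2,3,4}; box has {3,4} → only 1 remains.
row 4, column 2 = 2: row 4 has {1,4}; col 2 has {1,3,4}; box has {1,3,4} → only 2 remains.
row 4, column 4 = 3: row 4 has {1,2,4}; col 4 has {1,2,4}; box has {1,2,4} → only 3 remains.

3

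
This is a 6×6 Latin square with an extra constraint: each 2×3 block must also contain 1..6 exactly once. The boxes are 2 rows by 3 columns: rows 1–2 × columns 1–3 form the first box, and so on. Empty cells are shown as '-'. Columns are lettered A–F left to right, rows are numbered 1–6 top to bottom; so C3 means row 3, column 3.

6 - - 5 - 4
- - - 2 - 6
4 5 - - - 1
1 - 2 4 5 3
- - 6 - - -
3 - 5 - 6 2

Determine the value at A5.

2

A2 = 5: row 2 has {2,6}; col 1 has {1,3,4,6}; box has {6} → only 5 remains.
C3 = 3: row 3 has {1,4,5}; col 3 has {2,5,6}; box has {1,2,4,5} → only 3 remains.
D3 = 6: row 3 has {1,3,4,5}; col 4 has {2,4,5}; box has {1,3,4,5} → only 6 remains.
E3 = 2: row 3 has {1,3,4,5,6}; col 5 has {5,6}; box has {1,3,4,5,6} → only 2 remains.
B4 = 6: row 4 has {1,2,3,4,5}; col 2 has {5}; box has {1,2,3,4,5} → only 6 remains.
A5 = 2: row 5 has {6}; col 1 has {1,3,4,5,6}; box has {3,5,6} → only 2 remains.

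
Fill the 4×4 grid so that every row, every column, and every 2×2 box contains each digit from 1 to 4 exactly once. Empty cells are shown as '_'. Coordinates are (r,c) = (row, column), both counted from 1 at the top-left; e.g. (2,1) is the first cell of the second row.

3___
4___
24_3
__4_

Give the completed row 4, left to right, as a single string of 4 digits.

(3,3) = 1: row 3 has {2,3,4}; col 3 has {4}; box has {3,4} → only 1 remains.
(4,1) = 1: row 4 has {4}; col 1 has {2,3,4}; box has {2,4} → only 1 remains.
(4,2) = 3: row 4 has {1,4}; col 2 has {4}; box has {1,2,4} → only 3 remains.
(4,4) = 2: row 4 has {1,3,4}; col 4 has {3}; box has {1,3,4} → only 2 remains.

1342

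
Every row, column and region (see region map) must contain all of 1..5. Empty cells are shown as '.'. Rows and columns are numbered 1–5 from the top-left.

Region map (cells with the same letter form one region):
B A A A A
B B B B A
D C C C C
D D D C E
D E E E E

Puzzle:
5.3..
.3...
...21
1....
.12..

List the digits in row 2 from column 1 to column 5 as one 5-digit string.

23145

r1c4 = 1 (hidden single in row 1).
r2c4 = 4: row 2 has {3}; col 4 has {1,2}; region has {3,5} → only 4 remains.
r2c1 = 2: row 2 has {3,4}; col 1 has {1,5}; region has {3,4,5} → only 2 remains.
r2c3 = 1: row 2 has {2,3,4}; col 3 has {2,3}; region has {2,3,4,5} → only 1 remains.
r2c5 = 5: row 2 has {1,2,3,4}; col 5 has {1}; region has {1,3} → only 5 remains.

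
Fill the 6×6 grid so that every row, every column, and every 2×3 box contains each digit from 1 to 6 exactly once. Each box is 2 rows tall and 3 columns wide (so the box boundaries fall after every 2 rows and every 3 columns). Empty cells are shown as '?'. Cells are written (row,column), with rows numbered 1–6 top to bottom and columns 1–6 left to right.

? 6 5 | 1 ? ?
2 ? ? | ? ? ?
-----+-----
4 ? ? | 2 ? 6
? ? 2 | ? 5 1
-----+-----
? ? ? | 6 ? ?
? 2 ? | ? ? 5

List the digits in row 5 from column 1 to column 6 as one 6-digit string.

(1,1) = 3: row 1 has {1,5,6}; col 1 has {2,4}; box has {2,5,6} → only 3 remains.
(3,5) = 3: row 3 has {2,4,6}; col 5 has {5}; box has {1,2,5,6} → only 3 remains.
(4,1) = 6: row 4 has {1,2,5}; col 1 has {2,3,4}; box has {2,4} → only 6 remains.
(4,2) = 3: row 4 has {1,2,5,6}; col 2 has {2,6}; box has {2,4,6} → only 3 remains.
(4,4) = 4: row 4 has {1,2,3,5,6}; col 4 has {1,2,6}; box has {1,2,3,5,6} → only 4 remains.
(6,1) = 1: row 6 has {2,5}; col 1 has {2,3,4,6}; box has {2} → only 1 remains.
(6,4) = 3: row 6 has {1,2,5}; col 4 has {1,2,4,6}; box has {5,6} → only 3 remains.
(6,5) = 4: row 6 has {1,2,3,5}; col 5 has {3,5}; box has {3,5,6} → only 4 remains.
(1,5) = 2: row 1 has {1,3,5,6}; col 5 has {3,4,5}; box has {1} → only 2 remains.
(1,6) = 4: row 1 has {1,2,3,5,6}; col 6 has {1,5,6}; box has {1,2} → only 4 remains.
(2,4) = 5: row 2 has {2}; col 4 has {1,2,3,4,6}; box has {1,2,4} → only 5 remains.
(2,5) = 6: row 2 has {2,5}; col 5 has {2,3,4,5}; box has {1,2,4,5} → only 6 remains.
(2,6) = 3: row 2 has {2,5,6}; col 6 has {1,4,5,6}; box has {1,2,4,5,6} → only 3 remains.
(3,3) = 1: row 3 has {2,3,4,6}; col 3 has {2,5}; box has {2,3,4,6} → only 1 remains.
(5,1) = 5: row 5 has {6}; col 1 has {1,2,3,4,6}; box has {1,2} → only 5 remains.
(5,2) = 4: row 5 has {5,6}; col 2 has {2,3,6}; box has {1,2,5} → only 4 remains.
(5,3) = 3: row 5 has {4,5,6}; col 3 has {1,2,5}; box has {1,2,4,5} → only 3 remains.
(5,5) = 1: row 5 has {3,4,5,6}; col 5 has {2,3,4,5,6}; box has {3,4,5,6} → only 1 remains.
(5,6) = 2: row 5 has {1,3,4,5,6}; col 6 has {1,3,4,5,6}; box has {1,3,4,5,6} → only 2 remains.

543612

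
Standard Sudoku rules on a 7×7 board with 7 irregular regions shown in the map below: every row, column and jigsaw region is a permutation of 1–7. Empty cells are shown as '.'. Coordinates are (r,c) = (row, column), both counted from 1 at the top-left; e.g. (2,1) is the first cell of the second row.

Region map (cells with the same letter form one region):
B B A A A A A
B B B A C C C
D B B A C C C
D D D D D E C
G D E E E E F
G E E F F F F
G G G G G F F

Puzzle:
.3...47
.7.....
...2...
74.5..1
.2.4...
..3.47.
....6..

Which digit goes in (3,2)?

5

(4,3) = 6 (sole candidate).
(4,5) = 3 (sole candidate).
(4,6) = 2 (sole candidate).
(3,1) = 1 (sole candidate).
(1,1) = 2 (hidden single in row 1).
(6,1) = 5 (sole candidate).
(7,2) = 1 (sole candidate).
(5,1) = 3 (sole candidate).
(6,2) = 6 (sole candidate).
(6,4) = 1 (sole candidate).
(6,7) = 2 (sole candidate).
(7,1) = 4 (sole candidate).
(7,4) = 7 (sole candidate).
(1,4) = 6 (sole candidate).
(2,1) = 6 (sole candidate).
(2,4) = 3 (sole candidate).
(2,6) = 5 (sole candidate).
(2,7) = 4 (sole candidate).
(3,2) = 5: row 3 has {1,2}; col 2 has {1,2,3,4,6,7}; region has {2,3,6,7} → only 5 remains.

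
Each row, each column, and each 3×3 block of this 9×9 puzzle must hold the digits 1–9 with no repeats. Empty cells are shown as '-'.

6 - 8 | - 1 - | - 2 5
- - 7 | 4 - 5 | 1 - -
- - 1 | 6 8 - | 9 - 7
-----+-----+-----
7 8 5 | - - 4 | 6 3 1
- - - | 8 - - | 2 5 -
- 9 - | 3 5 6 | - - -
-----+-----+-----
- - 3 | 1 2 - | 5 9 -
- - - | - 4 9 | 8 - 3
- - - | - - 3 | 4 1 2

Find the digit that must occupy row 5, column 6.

row 1, column 6 = 7 (sole candidate).
row 1, column 7 = 3 (sole candidate).
row 3, column 6 = 2 (sole candidate).
row 3, column 8 = 4 (sole candidate).
row 4, column 5 = 9 (sole candidate).
row 5, column 5 = 7 (sole candidate).
row 5, column 6 = 1: row 5 has {2,5,7,8}; col 6 has {2,3,4,5,6,7,9}; box has {3,4,5,6,7,8,9} → only 1 remains.

1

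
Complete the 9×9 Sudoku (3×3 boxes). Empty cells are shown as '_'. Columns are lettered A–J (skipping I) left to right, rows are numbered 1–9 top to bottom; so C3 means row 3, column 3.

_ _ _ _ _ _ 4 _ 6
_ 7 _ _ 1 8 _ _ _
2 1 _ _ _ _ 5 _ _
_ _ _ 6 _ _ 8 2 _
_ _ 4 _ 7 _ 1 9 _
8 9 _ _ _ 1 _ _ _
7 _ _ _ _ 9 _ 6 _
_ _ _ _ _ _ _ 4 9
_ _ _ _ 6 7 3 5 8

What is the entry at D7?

H2 = 3: row 2 has {1,7,8}; col 8 has {2,4,5,6,9}; box has {4,5,6} → only 3 remains.
J2 = 2: row 2 has {1,3,7,8}; col 9 has {6,8,9}; box has {3,4,5,6} → only 2 remains.
J3 = 7: row 3 has {1,2,5}; col 9 has {2,6,8,9}; box has {2,3,4,5,6} → only 7 remains.
H6 = 7: row 6 has {1,8,9}; col 8 has {2,3,4,5,6,9}; box has {1,2,8,9} → only 7 remains.
G7 = 2: row 7 has {6,7,9}; col 7 has {1,3,4,5,8}; box has {3,4,5,6,8,9} → only 2 remains.
J7 = 1: row 7 has {2,6,7,9}; col 9 has {2,6,7,8,9}; box has {2,3,4,5,6,8,9} → only 1 remains.
G8 = 7: row 8 has {4,9}; col 7 has {1,2,3,4,5,8}; box has {1,2,3,4,5,6,8,9} → only 7 remains.
G2 = 9: row 2 has {1,2,3,7,8}; col 7 has {1,2,3,4,5,7,8}; box has {2,3,4,5,6,7} → only 9 remains.
H3 = 8: row 3 has {1,2,5,7}; col 8 has {2,3,4,5,6,7,9}; box has {2,3,4,5,6,7,9} → only 8 remains.
G6 = 6: row 6 has {1,7,8,9}; col 7 has {1,2,3,4,5,7,8,9}; box has {1,2,7,8,9} → only 6 remains.
H1 = 1: row 1 has {4,6}; col 8 has {2,3,4,5,6,7,8,9}; box has {2,3,4,5,6,7,8,9} → only 1 remains.
D1 = 7: in row 1, 7 can only go here (every other open cell in that row sees a 7).
C4 = 7: in row 4, 7 can only go here (every other open cell in that row sees a 7).
E4 = 9: in row 4, 9 can only go here (every other open cell in that row sees a 9).
A4 = 1: in row 4, 1 can only go here (every other open cell in that row sees a 1).
D5 = 8: in row 5, 8 can only go here (every other open cell in that row sees an 8).
D3 = 9: in column 4, 9 can only go here (every other open cell in that column sees a 9).
F3 = 6: in column 6, 6 can only go here (every other open cell in that column sees a 6).
C3 = 3: row 3 has {1,2,5,6,7,8,9}; col 3 has {4,7}; box has {1,2,7} → only 3 remains.
E3 = 4: row 3 has {1,2,3,5,6,7,8,9}; col 5 has {1,6,7,9}; box has {1,6,7,8,9} → only 4 remains.
D2 = 5: row 2 has {1,2,3,7,8,9}; col 4 has {6,7,8,9}; box has {1,4,6,7,8,9} → only 5 remains.
C2 = 6: row 2 has {1,2,3,5,7,8,9}; col 3 has {3,4,7}; box has {1,2,3,7} → only 6 remains.
A2 = 4: row 2 has {1,2,3,5,6,7,8,9}; col 1 has {1,2,7,8}; box has {1,2,3,6,7} → only 4 remains.
A9 = 9: row 9 has {3,5,6,7,8}; col 1 has {1,2,4,7,8}; box has {7} → only 9 remains.
A1 = 5: row 1 has {1,4,6,7}; col 1 has {1,2,4,7,8,9}; box has {1,2,3,4,6,7} → only 5 remains.
B1 = 8: row 1 has {1,4,5,6,7}; col 2 has {1,7,9}; box has {1,2,3,4,5,6,7} → only 8 remains.
C1 = 9: row 1 has {1,4,5,6,7,8}; col 3 has {3,4,6,7}; box has {1,2,3,4,5,6,7,8} → only 9 remains.
F4 = 4: in column 6, 4 can only go here (every other open cell in that column sees a 4).
J6 = 4: in row 6, 4 can only go here (every other open cell in that row sees a 4).
Singles propagation stalls; D7 is still open with candidates {3,4}.
  Try D7 = 3: this forces D6=2, D8=1, D9=4, C6=5, E6=3, C7=8, E7=5, C8=2; then F8 has no candidate left — contradiction.
So D7 = 4.

4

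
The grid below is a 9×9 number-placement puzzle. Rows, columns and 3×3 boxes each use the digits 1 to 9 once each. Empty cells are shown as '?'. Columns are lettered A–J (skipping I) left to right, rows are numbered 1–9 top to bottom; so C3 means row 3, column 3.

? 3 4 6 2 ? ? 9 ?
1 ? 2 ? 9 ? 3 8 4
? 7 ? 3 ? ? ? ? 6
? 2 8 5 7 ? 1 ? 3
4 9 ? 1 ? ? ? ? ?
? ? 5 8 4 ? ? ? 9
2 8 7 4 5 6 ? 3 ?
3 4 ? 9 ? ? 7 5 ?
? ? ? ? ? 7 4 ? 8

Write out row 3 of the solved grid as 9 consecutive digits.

579384216

G1 = 5 (sole candidate).
D2 = 7 (sole candidate).
F2 = 5 (sole candidate).
C3 = 9: row 3 has {3,6,7}; col 3 has {2,4,5,7,8}; box has {1,2,3,4,7} → only 9 remains.
G3 = 2: row 3 has {3,6,7,9}; col 7 has {1,3,4,5,7}; box has {3,4,5,6,8,9} → only 2 remains.
H3 = 1: row 3 has {2,3,6,7,9}; col 8 has {3,5,8,9}; box has {2,3,4,5,6,8,9} → only 1 remains.
A4 = 6 (sole candidate).
F4 = 9 (sole candidate).
H4 = 4 (sole candidate).
C5 = 3 (sole candidate).
E5 = 6 (sole candidate).
F5 = 2 (sole candidate).
G5 = 8 (sole candidate).
H5 = 7 (sole candidate).
J5 = 5 (sole candidate).
A6 = 7 (sole candidate).
B6 = 1 (sole candidate).
F6 = 3 (sole candidate).
G6 = 6 (sole candidate).
H6 = 2 (sole candidate).
G7 = 9 (sole candidate).
J7 = 1 (sole candidate).
J8 = 2 (sole candidate).
D9 = 2 (sole candidate).
H9 = 6 (sole candidate).
A1 = 8 (sole candidate).
F1 = 1 (sole candidate).
J1 = 7 (sole candidate).
B2 = 6 (sole candidate).
A3 = 5: row 3 has {1,2,3,6,7,9}; col 1 has {1,2,3,4,6,7,8}; box has {1,2,3,4,6,7,8,9} → only 5 remains.
E3 = 8: row 3 has {1,2,3,5,6,7,9}; col 5 has {2,4,5,6,7,9}; box has {1,2,3,5,6,7,9} → only 8 remains.
F3 = 4: row 3 has {1,2,3,5,6,7,8,9}; col 6 has {1,2,3,5,6,7,9}; box has {1,2,3,5,6,7,8,9} → only 4 remains.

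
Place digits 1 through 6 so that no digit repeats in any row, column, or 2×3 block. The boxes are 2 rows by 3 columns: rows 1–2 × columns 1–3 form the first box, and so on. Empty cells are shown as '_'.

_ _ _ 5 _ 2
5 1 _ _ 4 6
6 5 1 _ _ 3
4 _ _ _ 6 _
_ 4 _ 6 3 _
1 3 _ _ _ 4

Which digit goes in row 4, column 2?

row 1, column 1 = 3: row 1 has {2,5}; col 1 has {1,4,5,6}; box has {1,5} → only 3 remains.
row 1, column 2 = 6: row 1 has {2,3,5}; col 2 has {1,3,4,5}; box has {1,3,5} → only 6 remains.
row 1, column 3 = 4: row 1 has {2,3,5,6}; col 3 has {1}; box has {1,3,5,6} → only 4 remains.
row 1, column 5 = 1: row 1 has {2,3,4,5,6}; col 5 has {3,4,6}; box has {2,4,5,6} → only 1 remains.
row 2, column 3 = 2: row 2 has {1,4,5,6}; col 3 has {1,4}; box has {1,3,4,5,6} → only 2 remains.
row 2, column 4 = 3: row 2 has {1,2,4,5,6}; col 4 has {5,6}; box has {1,2,4,5,6} → only 3 remains.
row 3, column 5 = 2: row 3 has {1,3,5,6}; col 5 has {1,3,4,6}; box has {3,6} → only 2 remains.
row 4, column 2 = 2: row 4 has {4,6}; col 2 has {1,3,4,5,6}; box has {1,4,5,6} → only 2 remains.

2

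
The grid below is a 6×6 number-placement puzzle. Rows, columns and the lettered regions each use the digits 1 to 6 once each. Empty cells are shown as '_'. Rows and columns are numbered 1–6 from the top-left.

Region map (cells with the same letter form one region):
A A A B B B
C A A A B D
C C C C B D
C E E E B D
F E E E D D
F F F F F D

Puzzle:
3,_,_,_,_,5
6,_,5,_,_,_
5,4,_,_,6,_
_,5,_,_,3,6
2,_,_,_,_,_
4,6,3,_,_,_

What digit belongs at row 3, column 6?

row 4, column 1 = 1 (sole candidate).
row 3, column 3 = 2 (sole candidate).
row 3, column 4 = 3 (sole candidate).
row 3, column 6 = 1: row 3 has {2,3,4,5,6}; col 6 has {5,6}; region has {6} → only 1 remains.

1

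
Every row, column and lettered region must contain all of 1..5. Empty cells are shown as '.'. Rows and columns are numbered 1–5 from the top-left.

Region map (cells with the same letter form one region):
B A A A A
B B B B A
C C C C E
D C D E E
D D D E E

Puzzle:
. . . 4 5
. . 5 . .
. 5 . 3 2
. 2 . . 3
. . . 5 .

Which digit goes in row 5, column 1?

row 2, column 5 = 1 (sole candidate).
row 4, column 4 = 1 (sole candidate).
row 5, column 5 = 4 (sole candidate).
row 1, column 2 = 3 (sole candidate).
row 1, column 3 = 2 (sole candidate).
row 2, column 2 = 4 (sole candidate).
row 2, column 4 = 2 (sole candidate).
row 4, column 3 = 4 (sole candidate).
row 5, column 2 = 1 (sole candidate).
row 5, column 3 = 3 (sole candidate).
row 1, column 1 = 1 (sole candidate).
row 2, column 1 = 3 (sole candidate).
row 3, column 1 = 4 (sole candidate).
row 3, column 3 = 1 (sole candidate).
row 4, column 1 = 5 (sole candidate).
row 5, column 1 = 2: row 5 has {1,3,4,5}; col 1 has {1,3,4,5}; region has {1,3,4,5} → only 2 remains.

2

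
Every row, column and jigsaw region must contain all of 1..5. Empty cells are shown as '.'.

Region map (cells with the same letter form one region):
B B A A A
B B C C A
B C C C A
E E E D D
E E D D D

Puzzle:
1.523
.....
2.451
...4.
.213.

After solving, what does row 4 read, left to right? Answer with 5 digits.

51342

r1c2 = 4 (sole candidate).
r2c4 = 1 (sole candidate).
r2c5 = 4 (sole candidate).
r3c2 = 3 (sole candidate).
r4c3 = 3: row 4 has {4}; col 3 has {1,4,5}; region has {2} → only 3 remains.
r5c5 = 5 (sole candidate).
r2c2 = 5 (sole candidate).
r2c3 = 2 (sole candidate).
r4c1 = 5: row 4 has {3,4}; col 1 has {1,2}; region has {2,3} → only 5 remains.
r4c2 = 1: row 4 has {3,4,5}; col 2 has {2,3,4,5}; region has {2,3,5} → only 1 remains.
r4c5 = 2: row 4 has {1,3,4,5}; col 5 has {1,3,4,5}; region has {1,3,4,5} → only 2 remains.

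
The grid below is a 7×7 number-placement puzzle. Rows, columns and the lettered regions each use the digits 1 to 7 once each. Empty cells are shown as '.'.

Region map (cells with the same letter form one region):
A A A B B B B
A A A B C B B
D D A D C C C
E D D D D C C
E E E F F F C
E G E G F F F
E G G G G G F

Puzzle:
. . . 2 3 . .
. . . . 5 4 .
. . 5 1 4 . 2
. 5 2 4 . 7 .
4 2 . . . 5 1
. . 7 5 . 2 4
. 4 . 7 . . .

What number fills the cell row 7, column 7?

6

row 2, column 4 = 6: row 2 has {4,5}; col 4 has {1,2,4,5,7}; region has {2,3,4} → only 6 remains.
row 2, column 7 = 7: row 2 has {4,5,6}; col 7 has {1,2,4}; region has {2,3,4,6} → only 7 remains.
row 4, column 5 = 6: row 4 has {2,4,5,7}; col 5 has {3,4,5}; region has {1,2,4,5} → only 6 remains.
row 4, column 7 = 3: row 4 has {2,4,5,6,7}; col 7 has {1,2,4,7}; region has {1,2,4,5,7} → only 3 remains.
row 5, column 4 = 3: row 5 has {1,2,4,5}; col 4 has {1,2,4,5,6,7}; region has {2,4,5} → only 3 remains.
row 5, column 5 = 7: row 5 has {1,2,3,4,5}; col 5 has {3,4,5,6}; region has {2,3,4,5} → only 7 remains.
row 6, column 5 = 1: row 6 has {2,4,5,7}; col 5 has {3,4,5,6,7}; region has {2,3,4,5,7} → only 1 remains.
row 7, column 5 = 2: row 7 has {4,7}; col 5 has {1,3,4,5,6,7}; region has {4,5,7} → only 2 remains.
row 7, column 7 = 6: row 7 has {2,4,7}; col 7 has {1,2,3,4,7}; region has {1,2,3,4,5,7} → only 6 remains.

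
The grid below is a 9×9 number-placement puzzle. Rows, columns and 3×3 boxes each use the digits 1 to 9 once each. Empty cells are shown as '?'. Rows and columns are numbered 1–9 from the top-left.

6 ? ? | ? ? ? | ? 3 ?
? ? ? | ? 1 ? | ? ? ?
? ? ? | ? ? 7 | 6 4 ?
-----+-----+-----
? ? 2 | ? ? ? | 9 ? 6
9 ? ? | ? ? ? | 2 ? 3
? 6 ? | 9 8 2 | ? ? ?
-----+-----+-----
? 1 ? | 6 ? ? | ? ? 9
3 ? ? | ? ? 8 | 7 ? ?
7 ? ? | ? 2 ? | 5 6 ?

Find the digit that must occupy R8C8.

R2C7 = 8: row 2 has {1}; col 7 has {2,5,6,7,9}; box has {3,4,6} → only 8 remains.
R1C7 = 1: row 1 has {3,6}; col 7 has {2,5,6,7,8,9}; box has {3,4,6,8} → only 1 remains.
R6C7 = 4: row 6 has {2,6,8,9}; col 7 has {1,2,5,6,7,8,9}; box has {2,3,6,9} → only 4 remains.
R7C7 = 3: row 7 has {1,6,9}; col 7 has {1,2,4,5,6,7,8,9}; box has {5,6,7,9} → only 3 remains.
R2C6 = 6: in row 2, 6 can only go here (every other open cell in that row sees a 6).
R5C5 = 6: in row 5, 6 can only go here (every other open cell in that row sees a 6).
R6C3 = 3: in row 6, 3 can only go here (every other open cell in that row sees a 3).
R7C5 = 7: in row 7, 7 can only go here (every other open cell in that row sees a 7).
R8C3 = 6: in row 8, 6 can only go here (every other open cell in that row sees a 6).
R2C8 = 9: in column 8, 9 can only go here (every other open cell in that column sees a 9).
R9C9 = 8: in column 9, 8 can only go here (every other open cell in that column sees an 8).
R7C8 = 2: row 7 has {1,3,6,7,9}; col 8 has {3,4,6,9}; box has {3,5,6,7,8,9} → only 2 remains.
R8C8 = 1: row 8 has {3,6,7,8}; col 8 has {2,3,4,6,9}; box has {2,3,5,6,7,8,9} → only 1 remains.

1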